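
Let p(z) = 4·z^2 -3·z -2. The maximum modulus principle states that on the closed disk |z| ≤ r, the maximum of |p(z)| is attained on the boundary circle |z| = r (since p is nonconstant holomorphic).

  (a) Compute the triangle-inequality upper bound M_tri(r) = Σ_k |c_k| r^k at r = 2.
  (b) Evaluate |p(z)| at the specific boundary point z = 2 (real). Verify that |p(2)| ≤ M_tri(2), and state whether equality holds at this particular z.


Coefficients: c_0 = -2, c_1 = -3, c_2 = 4. Radius r = 2.
Part (a). Triangle bound: M_tri(r) = Σ_k |c_k| r^k
  = |-2|·2^0 + |-3|·2^1 + |4|·2^2
  = 2 + 6 + 16 = 24.
This bounds M(r) := max_{|z|=r} |p(z)| from above; equality holds iff all terms c_k z^k can be made to align in phase at a single z on |z|=r.
Part (b). At z = 2 (real, on the circle |z| = r):
  p(2) = (-2)·2^0 + (-3)·2^1 + (4)·2^2 = 8.
  |p(2)| = 8.
Check: |p(2)| = 8 ≤ 24 = M_tri(2). ✓ Equality does not hold at z = 2 (the coefficients have mixed signs, so the terms do not all align in phase there).

M_tri(2) = 24; |p(2)| = 8; equality at z=2: no.


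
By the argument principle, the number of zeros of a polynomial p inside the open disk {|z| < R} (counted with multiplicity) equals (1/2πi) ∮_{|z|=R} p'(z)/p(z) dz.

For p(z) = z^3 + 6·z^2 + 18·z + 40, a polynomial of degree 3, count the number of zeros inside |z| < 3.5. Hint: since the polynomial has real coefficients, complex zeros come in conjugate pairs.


The zeros of p are: (-1 + 3i), (-1 - 3i), -4.
Their magnitudes are: 3.162, 3.162, 4.
Zeros with |z| < R = 3.5: (-1 + 3i), (-1 - 3i).
Count = 2.
By the argument principle, (1/2πi) ∮_{|z|=R} p'(z)/p(z) dz equals exactly this count.

Number of zeros inside |z| < 3.5: 2.


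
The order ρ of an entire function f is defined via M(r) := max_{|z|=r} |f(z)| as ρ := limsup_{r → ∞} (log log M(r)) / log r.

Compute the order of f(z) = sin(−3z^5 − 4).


Write sin(w) = (e^{iw} ± e^{−iw})/(2 or 2i), so |sin(w)| ≤ e^{|w|}. With w = −3z^5 − 4, |w| ≤ 3r^5 + 4 on |z|=r, giving M(r) ≤ e^{3r^5 + 4} and ρ ≤ 5. For the lower bound, choose z on |z|=r with -3z^5 purely imaginary of modulus 3r^5; then |sin(−3z^5 − 4)| grows like e^{3r^5}/2, so ρ ≥ 5. Hence ρ = 5.
Therefore ρ = 5.

Order ρ = 5.


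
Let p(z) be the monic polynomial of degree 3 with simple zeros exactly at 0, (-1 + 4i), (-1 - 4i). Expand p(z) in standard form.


The polynomial is p(z) = ∏_{α ∈ S} (z − α), where S = {0, (-1 + 4i), (-1 - 4i)}.
Expanding the product yields: p(z) = z^3 + 2·z^2 + 17·z.
Note conjugate pairs combine to real quadratics: (z − (-1+4i))(z − (-1−4i)) = z² + 2z + 17.
The resulting polynomial has degree 3 and real coefficients as required.

p(z) = z^3 + 2·z^2 + 17·z.


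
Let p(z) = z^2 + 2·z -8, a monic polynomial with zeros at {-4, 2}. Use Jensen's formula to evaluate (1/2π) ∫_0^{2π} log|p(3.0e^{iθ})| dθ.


Zeros: -4, 2; r = 3.0.
Inside |z| < r: 2. Outside (|z| ≥ r): -4.
p(0) = -8, so log|p(0)| = log(8) = 2.0794.
Apply Jensen: I(r) = log|p(0)| + Σ_k log(r/|z_k|), summed over zeros inside |z| < r.
  log(r/|z_k|) for z_k = 2: log(3.0/2) = 0.4055
  Outside zeros (-4) contribute nothing to the Jensen sum.
Sum over inside zeros: 0.4055.
I(r) = log|p(0)| + (inside sum) = 2.0794 + 0.4055 = 2.4849.
Note: since some zeros are outside |z| ≤ r, the simplified n·log(r) form does NOT apply — only the inside zeros contribute.

I(r) ≈ 2.4849.


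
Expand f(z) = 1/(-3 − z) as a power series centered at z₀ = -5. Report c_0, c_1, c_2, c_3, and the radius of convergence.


Let w = z − z₀, so z = z₀ + w.
Then -3 − z = -3 − (z₀ + w) = (-3 − z₀) − w = 2 − w.
f(z) = 1/(2 − w) = (1/(2)) · 1/(1 − w/(2)) = Σ_{n≥0} w^n / (2)^(n+1).
So c_n = 1/(2)^(n+1):
  c_0 = 1/(2)^1 = 1/2.
  c_1 = 1/(2)^2 = 1/4.
  c_2 = 1/(2)^3 = 1/8.
  c_3 = 1/(2)^4 = 1/16.
The series is valid for |w/d| < 1, i.e. |z − z₀| < |d|.
Radius of convergence: R = |-3 − z₀| = |2| = 2 (distance from z₀ to the singularity z = -3).

c_0 = 1/2, c_1 = 1/4, c_2 = 1/8, c_3 = 1/16; R = 2.


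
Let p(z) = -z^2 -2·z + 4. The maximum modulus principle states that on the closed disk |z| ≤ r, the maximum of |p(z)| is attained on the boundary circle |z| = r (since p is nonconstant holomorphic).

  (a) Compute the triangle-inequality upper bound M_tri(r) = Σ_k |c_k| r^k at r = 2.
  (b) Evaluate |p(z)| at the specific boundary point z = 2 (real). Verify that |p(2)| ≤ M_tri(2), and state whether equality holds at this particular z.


Coefficients: c_0 = 4, c_1 = -2, c_2 = -1. Radius r = 2.
Part (a). Triangle bound: M_tri(r) = Σ_k |c_k| r^k
  = |4|·2^0 + |-2|·2^1 + |-1|·2^2
  = 4 + 4 + 4 = 12.
This bounds M(r) := max_{|z|=r} |p(z)| from above; equality holds iff all terms c_k z^k can be made to align in phase at a single z on |z|=r.
Part (b). At z = 2 (real, on the circle |z| = r):
  p(2) = (4)·2^0 + (-2)·2^1 + (-1)·2^2 = -4.
  |p(2)| = 4.
Check: |p(2)| = 4 ≤ 12 = M_tri(2). ✓ Equality does not hold at z = 2 (the coefficients have mixed signs, so the terms do not all align in phase there).

M_tri(2) = 12; |p(2)| = 4; equality at z=2: no.


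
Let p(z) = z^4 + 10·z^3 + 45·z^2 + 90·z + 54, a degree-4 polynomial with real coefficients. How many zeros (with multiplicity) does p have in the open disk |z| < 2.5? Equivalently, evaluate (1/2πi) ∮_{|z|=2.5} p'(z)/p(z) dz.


The zeros of p are: -1, (-3 + 3i), (-3 - 3i), -3.
Their magnitudes are: 1, 4.243, 4.243, 3.
Zeros with |z| < R = 2.5: -1.
Count = 1.
By the argument principle, (1/2πi) ∮_{|z|=R} p'(z)/p(z) dz equals exactly this count.

Number of zeros inside |z| < 2.5: 1.


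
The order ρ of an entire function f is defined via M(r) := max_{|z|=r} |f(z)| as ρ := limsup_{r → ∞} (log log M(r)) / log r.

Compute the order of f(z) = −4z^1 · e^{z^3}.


M(r) = max_{|z|=r} |-4|·|z|^1·|e^{z^3}| = 4·r^1 · e^{1r^3} (the factors attain their maxima compatibly on |z|=r). Then log M(r) = log 4 + 1·log r + 1r^3, dominated by the last term, so log log M(r) ~ 3·log r. The polynomial factor -4z^1 contributes only a log r term and does not affect the order. ρ = 3.
Therefore ρ = 3.

Order ρ = 3.


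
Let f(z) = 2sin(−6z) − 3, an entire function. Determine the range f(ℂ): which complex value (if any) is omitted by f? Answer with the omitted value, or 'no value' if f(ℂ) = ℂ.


Little Picard bounds the complement of f(ℂ) to at most one point.
sin is entire and surjective onto ℂ: for every w ∈ ℂ, sin(ζ) = w has a solution ζ ∈ ℂ (e.g., via the complex inverse arcsin). With ζ = −6z this gives z = ζ/(-6). Then 2·sin(−6z) takes every value in 2·ℂ = ℂ, and adding -3 is a bijection of ℂ. So f is surjective and omits no value. (Note: only on the real line is sin bounded by [−1, 1].)

Omitted value: no value.


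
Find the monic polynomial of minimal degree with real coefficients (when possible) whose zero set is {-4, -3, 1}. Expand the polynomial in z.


The polynomial is p(z) = ∏_{α ∈ S} (z − α), where S = {-4, -3, 1}.
Expanding the product yields: p(z) = z^3 + 6·z^2 + 5·z -12.
The resulting polynomial has degree 3 and real coefficients as required.

p(z) = z^3 + 6·z^2 + 5·z -12.


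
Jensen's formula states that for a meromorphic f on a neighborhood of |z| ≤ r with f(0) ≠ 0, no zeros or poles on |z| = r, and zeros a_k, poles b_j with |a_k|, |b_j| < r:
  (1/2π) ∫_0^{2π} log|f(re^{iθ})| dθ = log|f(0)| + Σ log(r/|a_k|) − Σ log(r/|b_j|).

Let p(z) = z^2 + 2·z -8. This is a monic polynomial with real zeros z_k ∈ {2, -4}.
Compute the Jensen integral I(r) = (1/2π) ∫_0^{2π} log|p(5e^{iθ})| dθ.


Zeros: -4, 2; r = 5.
Inside |z| < r: -4, 2. Outside (|z| ≥ r): ∅.
p(0) = -8, so log|p(0)| = log(8) = 2.0794.
Apply Jensen: I(r) = log|p(0)| + Σ_k log(r/|z_k|), summed over zeros inside |z| < r.
  log(r/|z_k|) for z_k = 2: log(5/2) = 0.9163
  log(r/|z_k|) for z_k = -4: log(5/4) = 0.2231
Sum over inside zeros: 1.1394.
I(r) = log|p(0)| + (inside sum) = 2.0794 + 1.1394 = 3.2189.
Closed form (all zeros inside, monic): I(r) = n·log(r) = 2·log(5) = 3.2189. ✓

I(r) ≈ 3.2189.


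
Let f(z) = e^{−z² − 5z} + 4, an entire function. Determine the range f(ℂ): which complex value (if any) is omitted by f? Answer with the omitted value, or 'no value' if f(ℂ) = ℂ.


Little Picard bounds the complement of f(ℂ) to at most one point.
The exponent g(z) = −z² − 5z is a nonconstant polynomial, hence surjective onto ℂ. So e^{g(z)} takes every value in {e^w : w ∈ ℂ} = ℂ ∖ {0}. Adding 4 shifts the range to ℂ ∖ {4}. f omits exactly 4.

Omitted value: 4.


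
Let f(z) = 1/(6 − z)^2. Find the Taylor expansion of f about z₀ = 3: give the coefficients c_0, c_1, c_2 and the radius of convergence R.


Let w = z − z₀, so z = z₀ + w.
Then 6 − z = 6 − (z₀ + w) = (6 − z₀) − w = 3 − w.
f(z) = 1/(3 − w)^2 = (1/(3)^2) · (1 − w/(3))^{−2}.
By the binomial series (1−u)^{−2} = Σ_{n≥0} C(n+1, 1) u^n for |u|<1, with u = w/(3):
  c_n = C(n+1, 1) / (3)^(n+2).
  c_0 = 1/(3)^2 = 1/9.
  c_1 = 2/(3)^3 = 2/27.
  c_2 = 3/(3)^4 = 1/27.
The series is valid for |w/d| < 1, i.e. |z − z₀| < |d|.
Radius of convergence: R = |6 − z₀| = |3| = 3 (distance from z₀ to the singularity z = 6).

c_0 = 1/9, c_1 = 2/27, c_2 = 1/27; R = 3.


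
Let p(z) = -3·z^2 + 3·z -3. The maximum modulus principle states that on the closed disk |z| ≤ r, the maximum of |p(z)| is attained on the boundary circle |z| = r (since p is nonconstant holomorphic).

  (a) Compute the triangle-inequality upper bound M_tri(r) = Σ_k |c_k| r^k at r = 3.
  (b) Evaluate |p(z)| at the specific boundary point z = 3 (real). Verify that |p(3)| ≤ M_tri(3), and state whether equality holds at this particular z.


Coefficients: c_0 = -3, c_1 = 3, c_2 = -3. Radius r = 3.
Part (a). Triangle bound: M_tri(r) = Σ_k |c_k| r^k
  = |-3|·3^0 + |3|·3^1 + |-3|·3^2
  = 3 + 9 + 27 = 39.
This bounds M(r) := max_{|z|=r} |p(z)| from above; equality holds iff all terms c_k z^k can be made to align in phase at a single z on |z|=r.
Part (b). At z = 3 (real, on the circle |z| = r):
  p(3) = (-3)·3^0 + (3)·3^1 + (-3)·3^2 = -21.
  |p(3)| = 21.
Check: |p(3)| = 21 ≤ 39 = M_tri(3). ✓ Equality does not hold at z = 3 (the coefficients have mixed signs, so the terms do not all align in phase there).

M_tri(3) = 39; |p(3)| = 21; equality at z=3: no.


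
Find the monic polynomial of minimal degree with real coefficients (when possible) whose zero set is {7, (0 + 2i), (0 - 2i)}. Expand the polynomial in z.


The polynomial is p(z) = ∏_{α ∈ S} (z − α), where S = {7, (0 + 2i), (0 - 2i)}.
Expanding the product yields: p(z) = z^3 -7·z^2 + 4·z -28.
Note conjugate pairs combine to real quadratics: (z − (0+2i))(z − (0−2i)) = z² + 4.
The resulting polynomial has degree 3 and real coefficients as required.

p(z) = z^3 -7·z^2 + 4·z -28.


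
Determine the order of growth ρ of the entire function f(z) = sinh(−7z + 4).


sinh(w) is a linear combination of e^{iw} and e^{−iw} (or e^w, e^{−w} in the hyperbolic case), so |sinh(w)| ≤ e^{|w|}. With w = −7z + 4, |w| ≤ 7|z| + 4 = 7r + 4 on |z| = r, giving M(r) ≤ e^{7r + 4}, so ρ ≤ 1. On a suitable ray (z = it for sin/cos; z = t for sinh/cosh, t real → ∞), |sinh(−7z + 4)| grows like e^{7|t|}/2, so ρ ≥ 1. Hence ρ = 1.
Therefore ρ = 1.

Order ρ = 1.


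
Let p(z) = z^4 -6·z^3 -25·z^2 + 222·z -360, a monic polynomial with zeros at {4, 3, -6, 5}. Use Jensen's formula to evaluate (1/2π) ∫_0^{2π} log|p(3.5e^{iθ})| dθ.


Zeros: -6, 3, 4, 5; r = 3.5.
Inside |z| < r: 3. Outside (|z| ≥ r): -6, 4, 5.
p(0) = -360, so log|p(0)| = log(360) = 5.8861.
Apply Jensen: I(r) = log|p(0)| + Σ_k log(r/|z_k|), summed over zeros inside |z| < r.
  log(r/|z_k|) for z_k = 3: log(3.5/3) = 0.1542
  Outside zeros (-6, 4, 5) contribute nothing to the Jensen sum.
Sum over inside zeros: 0.1542.
I(r) = log|p(0)| + (inside sum) = 5.8861 + 0.1542 = 6.0403.
Note: since some zeros are outside |z| ≤ r, the simplified n·log(r) form does NOT apply — only the inside zeros contribute.

I(r) ≈ 6.0403.


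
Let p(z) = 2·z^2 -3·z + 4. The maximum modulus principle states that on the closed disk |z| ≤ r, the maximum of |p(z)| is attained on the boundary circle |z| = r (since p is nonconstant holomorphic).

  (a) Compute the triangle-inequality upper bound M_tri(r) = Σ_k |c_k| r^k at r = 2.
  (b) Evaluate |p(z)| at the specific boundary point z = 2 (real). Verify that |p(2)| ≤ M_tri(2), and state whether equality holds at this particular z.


Coefficients: c_0 = 4, c_1 = -3, c_2 = 2. Radius r = 2.
Part (a). Triangle bound: M_tri(r) = Σ_k |c_k| r^k
  = |4|·2^0 + |-3|·2^1 + |2|·2^2
  = 4 + 6 + 8 = 18.
This bounds M(r) := max_{|z|=r} |p(z)| from above; equality holds iff all terms c_k z^k can be made to align in phase at a single z on |z|=r.
Part (b). At z = 2 (real, on the circle |z| = r):
  p(2) = (4)·2^0 + (-3)·2^1 + (2)·2^2 = 6.
  |p(2)| = 6.
Check: |p(2)| = 6 ≤ 18 = M_tri(2). ✓ Equality does not hold at z = 2 (the coefficients have mixed signs, so the terms do not all align in phase there).

M_tri(2) = 18; |p(2)| = 6; equality at z=2: no.


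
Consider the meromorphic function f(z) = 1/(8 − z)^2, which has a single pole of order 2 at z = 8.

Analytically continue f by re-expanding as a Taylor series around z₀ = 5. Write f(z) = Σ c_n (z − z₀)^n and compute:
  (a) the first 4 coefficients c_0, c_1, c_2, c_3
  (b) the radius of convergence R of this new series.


Let w = z − z₀, so z = z₀ + w.
Then 8 − z = 8 − (z₀ + w) = (8 − z₀) − w = 3 − w.
f(z) = 1/(3 − w)^2 = (1/(3)^2) · (1 − w/(3))^{−2}.
By the binomial series (1−u)^{−2} = Σ_{n≥0} C(n+1, 1) u^n for |u|<1, with u = w/(3):
  c_n = C(n+1, 1) / (3)^(n+2).
  c_0 = 1/(3)^2 = 1/9.
  c_1 = 2/(3)^3 = 2/27.
  c_2 = 3/(3)^4 = 1/27.
  c_3 = 4/(3)^5 = 4/243.
The series is valid for |w/d| < 1, i.e. |z − z₀| < |d|.
Radius of convergence: R = |8 − z₀| = |3| = 3 (distance from z₀ to the singularity z = 8).

c_0 = 1/9, c_1 = 2/27, c_2 = 1/27, c_3 = 4/243; R = 3.


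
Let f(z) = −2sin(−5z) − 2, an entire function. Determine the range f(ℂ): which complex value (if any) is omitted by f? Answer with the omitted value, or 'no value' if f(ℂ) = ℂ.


Little Picard bounds the complement of f(ℂ) to at most one point.
sin is entire and surjective onto ℂ: for every w ∈ ℂ, sin(ζ) = w has a solution ζ ∈ ℂ (e.g., via the complex inverse arcsin). With ζ = −5z this gives z = ζ/(-5). Then -2·sin(−5z) takes every value in -2·ℂ = ℂ, and adding -2 is a bijection of ℂ. So f is surjective and omits no value. (Note: only on the real line is sin bounded by [−1, 1].)

Omitted value: no value.


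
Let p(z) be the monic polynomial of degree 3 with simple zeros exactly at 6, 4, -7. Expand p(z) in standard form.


The polynomial is p(z) = ∏_{α ∈ S} (z − α), where S = {6, 4, -7}.
Expanding the product yields: p(z) = z^3 -3·z^2 -46·z + 168.
The resulting polynomial has degree 3 and real coefficients as required.

p(z) = z^3 -3·z^2 -46·z + 168.


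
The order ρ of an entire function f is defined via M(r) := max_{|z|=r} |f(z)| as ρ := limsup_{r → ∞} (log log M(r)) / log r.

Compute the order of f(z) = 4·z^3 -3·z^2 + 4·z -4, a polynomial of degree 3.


|f(z)| ≤ Σ|c_k|·r^k = O(r^3) as r → ∞. Polynomial growth is O(e^{r^ε}) for every ε > 0 (since r^3/e^{r^ε} → 0), so ρ ≤ ε for all ε > 0, i.e. ρ = 0. Every nonconstant polynomial has order 0.
Therefore ρ = 0.

Order ρ = 0.


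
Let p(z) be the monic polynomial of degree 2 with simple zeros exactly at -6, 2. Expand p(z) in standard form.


The polynomial is p(z) = ∏_{α ∈ S} (z − α), where S = {-6, 2}.
Expanding the product yields: p(z) = z^2 + 4·z -12.
The resulting polynomial has degree 2 and real coefficients as required.

p(z) = z^2 + 4·z -12.


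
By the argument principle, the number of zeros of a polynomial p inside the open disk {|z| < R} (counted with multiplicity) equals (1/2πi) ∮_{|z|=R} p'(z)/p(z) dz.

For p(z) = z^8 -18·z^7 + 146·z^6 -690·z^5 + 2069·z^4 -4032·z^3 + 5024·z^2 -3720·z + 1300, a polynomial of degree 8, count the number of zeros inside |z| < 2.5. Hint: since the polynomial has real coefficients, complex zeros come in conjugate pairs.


The zeros of p are: (3 + 2i), (3 - 2i), (3 + 1i), (3 - 1i), (1 + 1i), (1 - 1i), (2 + 1i), (2 - 1i).
Their magnitudes are: 3.606, 3.606, 3.162, 3.162, 1.414, 1.414, 2.236, 2.236.
Zeros with |z| < R = 2.5: (1 + 1i), (1 - 1i), (2 + 1i), (2 - 1i).
Count = 4.
By the argument principle, (1/2πi) ∮_{|z|=R} p'(z)/p(z) dz equals exactly this count.

Number of zeros inside |z| < 2.5: 4.


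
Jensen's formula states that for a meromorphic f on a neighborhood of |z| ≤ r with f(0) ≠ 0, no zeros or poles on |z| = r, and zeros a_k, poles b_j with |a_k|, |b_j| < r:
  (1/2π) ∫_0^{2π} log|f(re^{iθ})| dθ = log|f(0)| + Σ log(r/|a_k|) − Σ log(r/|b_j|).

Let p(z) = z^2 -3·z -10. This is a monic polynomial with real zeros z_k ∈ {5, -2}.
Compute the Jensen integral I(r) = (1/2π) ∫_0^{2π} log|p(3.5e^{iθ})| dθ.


Zeros: -2, 5; r = 3.5.
Inside |z| < r: -2. Outside (|z| ≥ r): 5.
p(0) = -10, so log|p(0)| = log(10) = 2.3026.
Apply Jensen: I(r) = log|p(0)| + Σ_k log(r/|z_k|), summed over zeros inside |z| < r.
  log(r/|z_k|) for z_k = -2: log(3.5/2) = 0.5596
  Outside zeros (5) contribute nothing to the Jensen sum.
Sum over inside zeros: 0.5596.
I(r) = log|p(0)| + (inside sum) = 2.3026 + 0.5596 = 2.8622.
Note: since some zeros are outside |z| ≤ r, the simplified n·log(r) form does NOT apply — only the inside zeros contribute.

I(r) ≈ 2.8622.


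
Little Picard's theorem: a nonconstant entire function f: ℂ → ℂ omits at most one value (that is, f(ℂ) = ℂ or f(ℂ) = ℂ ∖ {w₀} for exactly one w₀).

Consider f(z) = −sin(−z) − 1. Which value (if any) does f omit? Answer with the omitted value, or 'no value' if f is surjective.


Little Picard bounds the complement of f(ℂ) to at most one point.
sin is entire and surjective onto ℂ: for every w ∈ ℂ, sin(ζ) = w has a solution ζ ∈ ℂ (e.g., via the complex inverse arcsin). With ζ = −z this gives z = ζ/(-1). Then -1·sin(−z) takes every value in -1·ℂ = ℂ, and adding -1 is a bijection of ℂ. So f is surjective and omits no value. (Note: only on the real line is sin bounded by [−1, 1].)

Omitted value: no value.


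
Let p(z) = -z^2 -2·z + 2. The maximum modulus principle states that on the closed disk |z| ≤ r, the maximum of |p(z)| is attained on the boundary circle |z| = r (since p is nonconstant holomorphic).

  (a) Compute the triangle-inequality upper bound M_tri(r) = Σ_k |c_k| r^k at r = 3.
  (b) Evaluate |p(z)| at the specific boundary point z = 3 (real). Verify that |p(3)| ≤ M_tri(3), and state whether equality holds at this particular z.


Coefficients: c_0 = 2, c_1 = -2, c_2 = -1. Radius r = 3.
Part (a). Triangle bound: M_tri(r) = Σ_k |c_k| r^k
  = |2|·3^0 + |-2|·3^1 + |-1|·3^2
  = 2 + 6 + 9 = 17.
This bounds M(r) := max_{|z|=r} |p(z)| from above; equality holds iff all terms c_k z^k can be made to align in phase at a single z on |z|=r.
Part (b). At z = 3 (real, on the circle |z| = r):
  p(3) = (2)·3^0 + (-2)·3^1 + (-1)·3^2 = -13.
  |p(3)| = 13.
Check: |p(3)| = 13 ≤ 17 = M_tri(3). ✓ Equality does not hold at z = 3 (the coefficients have mixed signs, so the terms do not all align in phase there).

M_tri(3) = 17; |p(3)| = 13; equality at z=3: no.


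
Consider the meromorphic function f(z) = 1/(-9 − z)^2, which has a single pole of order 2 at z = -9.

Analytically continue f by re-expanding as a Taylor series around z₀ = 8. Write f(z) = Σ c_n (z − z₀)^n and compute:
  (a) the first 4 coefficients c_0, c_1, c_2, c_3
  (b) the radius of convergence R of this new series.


Let w = z − z₀, so z = z₀ + w.
Then -9 − z = -9 − (z₀ + w) = (-9 − z₀) − w = -17 − w.
f(z) = 1/(-17 − w)^2 = (1/(-17)^2) · (1 − w/(-17))^{−2}.
By the binomial series (1−u)^{−2} = Σ_{n≥0} C(n+1, 1) u^n for |u|<1, with u = w/(-17):
  c_n = C(n+1, 1) / (-17)^(n+2).
  c_0 = 1/(-17)^2 = 1/289.
  c_1 = 2/(-17)^3 = -2/4913.
  c_2 = 3/(-17)^4 = 3/83521.
  c_3 = 4/(-17)^5 = -4/1419857.
The series is valid for |w/d| < 1, i.e. |z − z₀| < |d|.
Radius of convergence: R = |-9 − z₀| = |-17| = 17 (distance from z₀ to the singularity z = -9).

c_0 = 1/289, c_1 = -2/4913, c_2 = 3/83521, c_3 = -4/1419857; R = 17.


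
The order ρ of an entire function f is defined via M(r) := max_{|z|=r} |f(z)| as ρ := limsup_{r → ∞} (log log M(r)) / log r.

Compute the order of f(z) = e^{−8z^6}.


|e^{−8z^6}| = e^{Re(-8·z^6) + 0} ≤ e^{8|z|^6 + 0} = e^{8r^6 + 0} on |z| = r, so ρ ≤ 6. Choosing z on |z|=r so that -8·z^6 is real positive (always possible by picking arg z appropriately) gives |f(z)| = e^{8r^6 + 0}, matching the bound. The additive constant 0 does not affect log log M(r) ~ 6·log r. Hence ρ = 6.
Therefore ρ = 6.

Order ρ = 6.


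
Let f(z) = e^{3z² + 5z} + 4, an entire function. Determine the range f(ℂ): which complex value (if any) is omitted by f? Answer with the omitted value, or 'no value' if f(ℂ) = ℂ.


Little Picard bounds the complement of f(ℂ) to at most one point.
The exponent g(z) = 3z² + 5z is a nonconstant polynomial, hence surjective onto ℂ. So e^{g(z)} takes every value in {e^w : w ∈ ℂ} = ℂ ∖ {0}. Adding 4 shifts the range to ℂ ∖ {4}. f omits exactly 4.

Omitted value: 4.


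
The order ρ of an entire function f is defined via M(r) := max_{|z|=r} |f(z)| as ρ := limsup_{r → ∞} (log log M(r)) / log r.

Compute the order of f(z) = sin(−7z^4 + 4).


Write sin(w) = (e^{iw} ± e^{−iw})/(2 or 2i), so |sin(w)| ≤ e^{|w|}. With w = −7z^4 + 4, |w| ≤ 7r^4 + 4 on |z|=r, giving M(r) ≤ e^{7r^4 + 4} and ρ ≤ 4. For the lower bound, choose z on |z|=r with -7z^4 purely imaginary of modulus 7r^4; then |sin(−7z^4 + 4)| grows like e^{7r^4}/2, so ρ ≥ 4. Hence ρ = 4.
Therefore ρ = 4.

Order ρ = 4.


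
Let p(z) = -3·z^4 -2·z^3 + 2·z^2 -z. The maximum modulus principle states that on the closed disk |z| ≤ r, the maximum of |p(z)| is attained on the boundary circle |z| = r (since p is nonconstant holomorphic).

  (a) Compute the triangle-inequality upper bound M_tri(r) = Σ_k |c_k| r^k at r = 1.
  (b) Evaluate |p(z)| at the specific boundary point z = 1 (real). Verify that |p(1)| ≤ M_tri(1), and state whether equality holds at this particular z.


Coefficients: c_0 = 0, c_1 = -1, c_2 = 2, c_3 = -2, c_4 = -3. Radius r = 1.
Part (a). Triangle bound: M_tri(r) = Σ_k |c_k| r^k
  = |0|·1^0 + |-1|·1^1 + |2|·1^2 + |-2|·1^3 + |-3|·1^4
  = 0 + 1 + 2 + 2 + 3 = 8.
This bounds M(r) := max_{|z|=r} |p(z)| from above; equality holds iff all terms c_k z^k can be made to align in phase at a single z on |z|=r.
Part (b). At z = 1 (real, on the circle |z| = r):
  p(1) = (0)·1^0 + (-1)·1^1 + (2)·1^2 + (-2)·1^3 + (-3)·1^4 = -4.
  |p(1)| = 4.
Check: |p(1)| = 4 ≤ 8 = M_tri(1). ✓ Equality does not hold at z = 1 (the coefficients have mixed signs, so the terms do not all align in phase there).

M_tri(1) = 8; |p(1)| = 4; equality at z=1: no.


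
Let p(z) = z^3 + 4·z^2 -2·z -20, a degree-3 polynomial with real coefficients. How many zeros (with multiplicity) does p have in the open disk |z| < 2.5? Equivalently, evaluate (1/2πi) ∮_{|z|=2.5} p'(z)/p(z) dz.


The zeros of p are: 2, (-3 + 1i), (-3 - 1i).
Their magnitudes are: 2, 3.162, 3.162.
Zeros with |z| < R = 2.5: 2.
Count = 1.
By the argument principle, (1/2πi) ∮_{|z|=R} p'(z)/p(z) dz equals exactly this count.

Number of zeros inside |z| < 2.5: 1.


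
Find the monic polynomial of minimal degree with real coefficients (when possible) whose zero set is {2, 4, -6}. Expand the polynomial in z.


The polynomial is p(z) = ∏_{α ∈ S} (z − α), where S = {2, 4, -6}.
Expanding the product yields: p(z) = z^3 -28·z + 48.
The resulting polynomial has degree 3 and real coefficients as required.

p(z) = z^3 -28·z + 48.


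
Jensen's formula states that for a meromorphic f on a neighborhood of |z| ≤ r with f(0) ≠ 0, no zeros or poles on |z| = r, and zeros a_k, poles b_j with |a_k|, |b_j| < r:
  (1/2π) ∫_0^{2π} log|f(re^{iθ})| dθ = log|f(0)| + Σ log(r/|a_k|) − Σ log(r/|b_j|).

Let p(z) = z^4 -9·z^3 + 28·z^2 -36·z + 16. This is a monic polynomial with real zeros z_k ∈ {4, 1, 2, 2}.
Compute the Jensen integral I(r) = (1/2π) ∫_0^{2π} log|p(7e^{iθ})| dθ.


Zeros: 1, 2, 2, 4; r = 7.
Inside |z| < r: 1, 2, 2, 4. Outside (|z| ≥ r): ∅.
p(0) = 16, so log|p(0)| = log(16) = 2.7726.
Apply Jensen: I(r) = log|p(0)| + Σ_k log(r/|z_k|), summed over zeros inside |z| < r.
  log(r/|z_k|) for z_k = 4: log(7/4) = 0.5596
  log(r/|z_k|) for z_k = 1: log(7/1) = 1.9459
  log(r/|z_k|) for z_k = 2: log(7/2) = 1.2528
  log(r/|z_k|) for z_k = 2: log(7/2) = 1.2528
Sum over inside zeros: 5.0111.
I(r) = log|p(0)| + (inside sum) = 2.7726 + 5.0111 = 7.7836.
Closed form (all zeros inside, monic): I(r) = n·log(r) = 4·log(7) = 7.7836. ✓

I(r) ≈ 7.7836.


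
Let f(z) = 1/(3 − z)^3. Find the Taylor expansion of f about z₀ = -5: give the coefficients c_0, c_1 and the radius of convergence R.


Let w = z − z₀, so z = z₀ + w.
Then 3 − z = 3 − (z₀ + w) = (3 − z₀) − w = 8 − w.
f(z) = 1/(8 − w)^3 = (1/(8)^3) · (1 − w/(8))^{−3}.
By the binomial series (1−u)^{−3} = Σ_{n≥0} C(n+2, 2) u^n for |u|<1, with u = w/(8):
  c_n = C(n+2, 2) / (8)^(n+3).
  c_0 = 1/(8)^3 = 1/512.
  c_1 = 3/(8)^4 = 3/4096.
The series is valid for |w/d| < 1, i.e. |z − z₀| < |d|.
Radius of convergence: R = |3 − z₀| = |8| = 8 (distance from z₀ to the singularity z = 3).

c_0 = 1/512, c_1 = 3/4096; R = 8.


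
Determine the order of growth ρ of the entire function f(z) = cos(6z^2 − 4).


Write cos(w) = (e^{iw} ± e^{−iw})/(2 or 2i), so |cos(w)| ≤ e^{|w|}. With w = 6z^2 − 4, |w| ≤ 6r^2 + 4 on |z|=r, giving M(r) ≤ e^{6r^2 + 4} and ρ ≤ 2. For the lower bound, choose z on |z|=r with 6z^2 purely imaginary of modulus 6r^2; then |cos(6z^2 − 4)| grows like e^{6r^2}/2, so ρ ≥ 2. Hence ρ = 2.
Therefore ρ = 2.

Order ρ = 2.


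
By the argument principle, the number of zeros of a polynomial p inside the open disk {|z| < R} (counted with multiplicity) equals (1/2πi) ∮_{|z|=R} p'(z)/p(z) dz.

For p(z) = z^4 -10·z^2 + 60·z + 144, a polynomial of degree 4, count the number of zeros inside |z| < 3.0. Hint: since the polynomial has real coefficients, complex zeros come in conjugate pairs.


The zeros of p are: -4, (3 + 3i), (3 - 3i), -2.
Their magnitudes are: 4, 4.243, 4.243, 2.
Zeros with |z| < R = 3.0: -2.
Count = 1.
By the argument principle, (1/2πi) ∮_{|z|=R} p'(z)/p(z) dz equals exactly this count.

Number of zeros inside |z| < 3.0: 1.


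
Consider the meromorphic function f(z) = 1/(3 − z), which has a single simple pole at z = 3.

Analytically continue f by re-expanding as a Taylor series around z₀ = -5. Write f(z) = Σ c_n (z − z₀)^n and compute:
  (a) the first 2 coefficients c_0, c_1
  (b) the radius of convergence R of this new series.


Let w = z − z₀, so z = z₀ + w.
Then 3 − z = 3 − (z₀ + w) = (3 − z₀) − w = 8 − w.
f(z) = 1/(8 − w) = (1/(8)) · 1/(1 − w/(8)) = Σ_{n≥0} w^n / (8)^(n+1).
So c_n = 1/(8)^(n+1):
  c_0 = 1/(8)^1 = 1/8.
  c_1 = 1/(8)^2 = 1/64.
The series is valid for |w/d| < 1, i.e. |z − z₀| < |d|.
Radius of convergence: R = |3 − z₀| = |8| = 8 (distance from z₀ to the singularity z = 3).

c_0 = 1/8, c_1 = 1/64; R = 8.


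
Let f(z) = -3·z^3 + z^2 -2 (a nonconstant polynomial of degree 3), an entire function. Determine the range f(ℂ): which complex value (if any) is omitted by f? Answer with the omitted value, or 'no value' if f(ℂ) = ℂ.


Little Picard bounds the complement of f(ℂ) to at most one point.
For every w ∈ ℂ, the equation p(z) − w = 0 is a nonconstant polynomial in z and hence has at least one root by the fundamental theorem of algebra. So p is surjective onto ℂ, omitting no value.

Omitted value: no value.


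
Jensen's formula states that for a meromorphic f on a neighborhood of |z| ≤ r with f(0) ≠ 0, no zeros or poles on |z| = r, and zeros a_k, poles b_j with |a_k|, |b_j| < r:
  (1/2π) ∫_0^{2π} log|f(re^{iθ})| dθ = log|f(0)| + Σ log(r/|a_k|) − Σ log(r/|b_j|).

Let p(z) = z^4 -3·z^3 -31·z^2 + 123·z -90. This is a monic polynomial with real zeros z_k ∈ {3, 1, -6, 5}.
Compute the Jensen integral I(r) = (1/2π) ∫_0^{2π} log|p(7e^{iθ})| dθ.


Zeros: -6, 1, 3, 5; r = 7.
Inside |z| < r: -6, 1, 3, 5. Outside (|z| ≥ r): ∅.
p(0) = -90, so log|p(0)| = log(90) = 4.4998.
Apply Jensen: I(r) = log|p(0)| + Σ_k log(r/|z_k|), summed over zeros inside |z| < r.
  log(r/|z_k|) for z_k = 3: log(7/3) = 0.8473
  log(r/|z_k|) for z_k = 1: log(7/1) = 1.9459
  log(r/|z_k|) for z_k = -6: log(7/6) = 0.1542
  log(r/|z_k|) for z_k = 5: log(7/5) = 0.3365
Sum over inside zeros: 3.2838.
I(r) = log|p(0)| + (inside sum) = 4.4998 + 3.2838 = 7.7836.
Closed form (all zeros inside, monic): I(r) = n·log(r) = 4·log(7) = 7.7836. ✓

I(r) ≈ 7.7836.


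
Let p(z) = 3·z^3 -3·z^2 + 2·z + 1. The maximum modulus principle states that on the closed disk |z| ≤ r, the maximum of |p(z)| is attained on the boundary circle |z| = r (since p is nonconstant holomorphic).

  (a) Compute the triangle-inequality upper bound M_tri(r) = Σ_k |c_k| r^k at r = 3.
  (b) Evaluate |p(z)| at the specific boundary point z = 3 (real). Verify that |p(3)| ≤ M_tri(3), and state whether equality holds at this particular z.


Coefficients: c_0 = 1, c_1 = 2, c_2 = -3, c_3 = 3. Radius r = 3.
Part (a). Triangle bound: M_tri(r) = Σ_k |c_k| r^k
  = |1|·3^0 + |2|·3^1 + |-3|·3^2 + |3|·3^3
  = 1 + 6 + 27 + 81 = 115.
This bounds M(r) := max_{|z|=r} |p(z)| from above; equality holds iff all terms c_k z^k can be made to align in phase at a single z on |z|=r.
Part (b). At z = 3 (real, on the circle |z| = r):
  p(3) = (1)·3^0 + (2)·3^1 + (-3)·3^2 + (3)·3^3 = 61.
  |p(3)| = 61.
Check: |p(3)| = 61 ≤ 115 = M_tri(3). ✓ Equality does not hold at z = 3 (the coefficients have mixed signs, so the terms do not all align in phase there).

M_tri(3) = 115; |p(3)| = 61; equality at z=3: no.


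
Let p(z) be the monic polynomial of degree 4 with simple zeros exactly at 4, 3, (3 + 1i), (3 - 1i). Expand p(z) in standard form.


The polynomial is p(z) = ∏_{α ∈ S} (z − α), where S = {4, 3, (3 + 1i), (3 - 1i)}.
Expanding the product yields: p(z) = z^4 -13·z^3 + 64·z^2 -142·z + 120.
Note conjugate pairs combine to real quadratics: (z − (3+1i))(z − (3−1i)) = z² − 6z + 10.
The resulting polynomial has degree 4 and real coefficients as required.

p(z) = z^4 -13·z^3 + 64·z^2 -142·z + 120.


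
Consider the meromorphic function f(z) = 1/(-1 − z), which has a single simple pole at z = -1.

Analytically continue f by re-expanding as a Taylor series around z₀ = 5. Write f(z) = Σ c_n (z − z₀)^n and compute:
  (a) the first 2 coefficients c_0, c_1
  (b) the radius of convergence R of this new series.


Let w = z − z₀, so z = z₀ + w.
Then -1 − z = -1 − (z₀ + w) = (-1 − z₀) − w = -6 − w.
f(z) = 1/(-6 − w) = (1/(-6)) · 1/(1 − w/(-6)) = Σ_{n≥0} w^n / (-6)^(n+1).
So c_n = 1/(-6)^(n+1):
  c_0 = 1/(-6)^1 = -1/6.
  c_1 = 1/(-6)^2 = 1/36.
The series is valid for |w/d| < 1, i.e. |z − z₀| < |d|.
Radius of convergence: R = |-1 − z₀| = |-6| = 6 (distance from z₀ to the singularity z = -1).

c_0 = -1/6, c_1 = 1/36; R = 6.


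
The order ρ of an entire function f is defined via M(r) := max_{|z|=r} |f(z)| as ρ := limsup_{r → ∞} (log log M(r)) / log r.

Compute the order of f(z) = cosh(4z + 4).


cosh(w) is a linear combination of e^{iw} and e^{−iw} (or e^w, e^{−w} in the hyperbolic case), so |cosh(w)| ≤ e^{|w|}. With w = 4z + 4, |w| ≤ 4|z| + 4 = 4r + 4 on |z| = r, giving M(r) ≤ e^{4r + 4}, so ρ ≤ 1. On a suitable ray (z = it for sin/cos; z = t for sinh/cosh, t real → ∞), |cosh(4z + 4)| grows like e^{4|t|}/2, so ρ ≥ 1. Hence ρ = 1.
Therefore ρ = 1.

Order ρ = 1.


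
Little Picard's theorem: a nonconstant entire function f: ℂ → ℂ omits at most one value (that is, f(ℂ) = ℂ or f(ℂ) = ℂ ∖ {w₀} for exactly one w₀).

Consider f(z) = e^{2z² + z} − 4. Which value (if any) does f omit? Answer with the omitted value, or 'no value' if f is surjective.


Little Picard bounds the complement of f(ℂ) to at most one point.
The exponent g(z) = 2z² + z is a nonconstant polynomial, hence surjective onto ℂ. So e^{g(z)} takes every value in {e^w : w ∈ ℂ} = ℂ ∖ {0}. Adding -4 shifts the range to ℂ ∖ {-4}. f omits exactly -4.

Omitted value: -4.


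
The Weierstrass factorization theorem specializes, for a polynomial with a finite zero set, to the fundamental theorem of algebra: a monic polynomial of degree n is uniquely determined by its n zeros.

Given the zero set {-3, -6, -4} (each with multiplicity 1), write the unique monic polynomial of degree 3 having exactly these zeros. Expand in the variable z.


The polynomial is p(z) = ∏_{α ∈ S} (z − α), where S = {-3, -6, -4}.
Expanding the product yields: p(z) = z^3 + 13·z^2 + 54·z + 72.
The resulting polynomial has degree 3 and real coefficients as required.

p(z) = z^3 + 13·z^2 + 54·z + 72.


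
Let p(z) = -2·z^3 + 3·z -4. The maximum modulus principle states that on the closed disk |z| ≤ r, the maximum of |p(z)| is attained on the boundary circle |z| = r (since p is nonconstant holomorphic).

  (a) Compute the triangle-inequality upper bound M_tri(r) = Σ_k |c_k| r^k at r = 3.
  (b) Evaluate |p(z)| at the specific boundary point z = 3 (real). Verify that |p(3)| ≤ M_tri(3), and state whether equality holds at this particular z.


Coefficients: c_0 = -4, c_1 = 3, c_2 = 0, c_3 = -2. Radius r = 3.
Part (a). Triangle bound: M_tri(r) = Σ_k |c_k| r^k
  = |-4|·3^0 + |3|·3^1 + |0|·3^2 + |-2|·3^3
  = 4 + 9 + 0 + 54 = 67.
This bounds M(r) := max_{|z|=r} |p(z)| from above; equality holds iff all terms c_k z^k can be made to align in phase at a single z on |z|=r.
Part (b). At z = 3 (real, on the circle |z| = r):
  p(3) = (-4)·3^0 + (3)·3^1 + (0)·3^2 + (-2)·3^3 = -49.
  |p(3)| = 49.
Check: |p(3)| = 49 ≤ 67 = M_tri(3). ✓ Equality does not hold at z = 3 (the coefficients have mixed signs, so the terms do not all align in phase there).

M_tri(3) = 67; |p(3)| = 49; equality at z=3: no.


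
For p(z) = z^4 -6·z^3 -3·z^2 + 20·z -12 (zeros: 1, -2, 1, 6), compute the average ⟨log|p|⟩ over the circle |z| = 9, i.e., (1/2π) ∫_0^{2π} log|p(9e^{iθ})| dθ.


Zeros: -2, 1, 1, 6; r = 9.
Inside |z| < r: -2, 1, 1, 6. Outside (|z| ≥ r): ∅.
p(0) = -12, so log|p(0)| = log(12) = 2.4849.
Apply Jensen: I(r) = log|p(0)| + Σ_k log(r/|z_k|), summed over zeros inside |z| < r.
  log(r/|z_k|) for z_k = 1: log(9/1) = 2.1972
  log(r/|z_k|) for z_k = -2: log(9/2) = 1.5041
  log(r/|z_k|) for z_k = 1: log(9/1) = 2.1972
  log(r/|z_k|) for z_k = 6: log(9/6) = 0.4055
Sum over inside zeros: 6.3040.
I(r) = log|p(0)| + (inside sum) = 2.4849 + 6.3040 = 8.7889.
Closed form (all zeros inside, monic): I(r) = n·log(r) = 4·log(9) = 8.7889. ✓

I(r) ≈ 8.7889.


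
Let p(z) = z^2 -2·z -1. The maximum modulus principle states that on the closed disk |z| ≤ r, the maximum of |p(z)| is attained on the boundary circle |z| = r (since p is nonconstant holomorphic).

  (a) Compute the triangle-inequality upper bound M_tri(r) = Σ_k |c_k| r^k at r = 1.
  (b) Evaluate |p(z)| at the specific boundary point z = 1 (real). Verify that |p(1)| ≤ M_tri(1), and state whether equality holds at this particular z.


Coefficients: c_0 = -1, c_1 = -2, c_2 = 1. Radius r = 1.
Part (a). Triangle bound: M_tri(r) = Σ_k |c_k| r^k
  = |-1|·1^0 + |-2|·1^1 + |1|·1^2
  = 1 + 2 + 1 = 4.
This bounds M(r) := max_{|z|=r} |p(z)| from above; equality holds iff all terms c_k z^k can be made to align in phase at a single z on |z|=r.
Part (b). At z = 1 (real, on the circle |z| = r):
  p(1) = (-1)·1^0 + (-2)·1^1 + (1)·1^2 = -2.
  |p(1)| = 2.
Check: |p(1)| = 2 ≤ 4 = M_tri(1). ✓ Equality does not hold at z = 1 (the coefficients have mixed signs, so the terms do not all align in phase there).

M_tri(1) = 4; |p(1)| = 2; equality at z=1: no.


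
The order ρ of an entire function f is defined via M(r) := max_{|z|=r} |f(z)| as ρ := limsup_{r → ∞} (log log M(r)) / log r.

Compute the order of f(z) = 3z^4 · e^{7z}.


M(r) = max_{|z|=r} |3|·|z|^4·|e^{7z}| = 3·r^4 · e^{7r^1} (the factors attain their maxima compatibly on |z|=r). Then log M(r) = log 3 + 4·log r + 7r^1, dominated by the last term, so log log M(r) ~ 1·log r. The polynomial factor 3z^4 contributes only a log r term and does not affect the order. ρ = 1.
Therefore ρ = 1.

Order ρ = 1.


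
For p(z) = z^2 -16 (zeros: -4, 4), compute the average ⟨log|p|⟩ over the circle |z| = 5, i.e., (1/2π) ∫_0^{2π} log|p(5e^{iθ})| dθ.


Zeros: -4, 4; r = 5.
Inside |z| < r: -4, 4. Outside (|z| ≥ r): ∅.
p(0) = -16, so log|p(0)| = log(16) = 2.7726.
Apply Jensen: I(r) = log|p(0)| + Σ_k log(r/|z_k|), summed over zeros inside |z| < r.
  log(r/|z_k|) for z_k = -4: log(5/4) = 0.2231
  log(r/|z_k|) for z_k = 4: log(5/4) = 0.2231
Sum over inside zeros: 0.4463.
I(r) = log|p(0)| + (inside sum) = 2.7726 + 0.4463 = 3.2189.
Closed form (all zeros inside, monic): I(r) = n·log(r) = 2·log(5) = 3.2189. ✓

I(r) ≈ 3.2189.


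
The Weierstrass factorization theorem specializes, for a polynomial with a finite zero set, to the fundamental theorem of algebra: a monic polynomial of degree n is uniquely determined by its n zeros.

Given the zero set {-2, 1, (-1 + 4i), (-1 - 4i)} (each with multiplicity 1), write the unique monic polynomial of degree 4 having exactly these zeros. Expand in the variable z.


The polynomial is p(z) = ∏_{α ∈ S} (z − α), where S = {-2, 1, (-1 + 4i), (-1 - 4i)}.
Expanding the product yields: p(z) = z^4 + 3·z^3 + 17·z^2 + 13·z -34.
Note conjugate pairs combine to real quadratics: (z − (-1+4i))(z − (-1−4i)) = z² + 2z + 17.
The resulting polynomial has degree 4 and real coefficients as required.

p(z) = z^4 + 3·z^3 + 17·z^2 + 13·z -34.


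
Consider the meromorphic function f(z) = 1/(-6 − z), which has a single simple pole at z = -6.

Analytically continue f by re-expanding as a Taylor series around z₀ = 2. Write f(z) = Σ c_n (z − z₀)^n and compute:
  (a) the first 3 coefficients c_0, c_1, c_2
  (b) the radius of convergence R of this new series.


Let w = z − z₀, so z = z₀ + w.
Then -6 − z = -6 − (z₀ + w) = (-6 − z₀) − w = -8 − w.
f(z) = 1/(-8 − w) = (1/(-8)) · 1/(1 − w/(-8)) = Σ_{n≥0} w^n / (-8)^(n+1).
So c_n = 1/(-8)^(n+1):
  c_0 = 1/(-8)^1 = -1/8.
  c_1 = 1/(-8)^2 = 1/64.
  c_2 = 1/(-8)^3 = -1/512.
The series is valid for |w/d| < 1, i.e. |z − z₀| < |d|.
Radius of convergence: R = |-6 − z₀| = |-8| = 8 (distance from z₀ to the singularity z = -6).

c_0 = -1/8, c_1 = 1/64, c_2 = -1/512; R = 8.


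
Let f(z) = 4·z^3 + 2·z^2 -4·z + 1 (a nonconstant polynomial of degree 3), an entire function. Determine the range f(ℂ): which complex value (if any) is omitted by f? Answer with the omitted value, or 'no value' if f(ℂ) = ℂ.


Little Picard bounds the complement of f(ℂ) to at most one point.
For every w ∈ ℂ, the equation p(z) − w = 0 is a nonconstant polynomial in z and hence has at least one root by the fundamental theorem of algebra. So p is surjective onto ℂ, omitting no value.

Omitted value: no value.


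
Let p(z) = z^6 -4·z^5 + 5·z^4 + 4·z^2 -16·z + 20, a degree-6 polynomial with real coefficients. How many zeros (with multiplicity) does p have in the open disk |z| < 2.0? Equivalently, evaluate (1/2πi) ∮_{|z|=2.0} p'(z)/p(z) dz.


The zeros of p are: (-1 + 1i), (-1 - 1i), (2 + 1i), (2 - 1i), (1 + 1i), (1 - 1i).
Their magnitudes are: 1.414, 1.414, 2.236, 2.236, 1.414, 1.414.
Zeros with |z| < R = 2.0: (-1 + 1i), (-1 - 1i), (1 + 1i), (1 - 1i).
Count = 4.
By the argument principle, (1/2πi) ∮_{|z|=R} p'(z)/p(z) dz equals exactly this count.

Number of zeros inside |z| < 2.0: 4.
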